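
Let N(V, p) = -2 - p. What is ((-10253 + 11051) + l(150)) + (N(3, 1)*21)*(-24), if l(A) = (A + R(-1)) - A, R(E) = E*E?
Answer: 2311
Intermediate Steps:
R(E) = E**2
l(A) = 1 (l(A) = (A + (-1)**2) - A = (A + 1) - A = (1 + A) - A = 1)
((-10253 + 11051) + l(150)) + (N(3, 1)*21)*(-24) = ((-10253 + 11051) + 1) + ((-2 - 1*1)*21)*(-24) = (798 + 1) + ((-2 - 1)*21)*(-24) = 799 - 3*21*(-24) = 799 - 63*(-24) = 799 + 1512 = 2311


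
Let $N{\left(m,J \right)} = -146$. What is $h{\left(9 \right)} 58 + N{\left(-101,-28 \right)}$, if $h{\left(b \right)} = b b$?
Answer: $4552$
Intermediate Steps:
$h{\left(b \right)} = b^{2}$
$h{\left(9 \right)} 58 + N{\left(-101,-28 \right)} = 9^{2} \cdot 58 - 146 = 81 \cdot 58 - 146 = 4698 - 146 = 4552$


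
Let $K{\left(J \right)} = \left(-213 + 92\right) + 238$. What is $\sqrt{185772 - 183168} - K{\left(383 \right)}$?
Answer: $-117 + 2 \sqrt{651} \approx -65.971$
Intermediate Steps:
$K{\left(J \right)} = 117$ ($K{\left(J \right)} = -121 + 238 = 117$)
$\sqrt{185772 - 183168} - K{\left(383 \right)} = \sqrt{185772 - 183168} - 117 = \sqrt{2604} - 117 = 2 \sqrt{651} - 117 = -117 + 2 \sqrt{651}$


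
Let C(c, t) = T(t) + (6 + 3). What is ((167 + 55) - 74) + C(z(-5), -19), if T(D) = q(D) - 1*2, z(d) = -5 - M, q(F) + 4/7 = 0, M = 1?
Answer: 1081/7 ≈ 154.43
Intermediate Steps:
q(F) = -4/7 (q(F) = -4/7 + 0 = -4/7)
z(d) = -6 (z(d) = -5 - 1*1 = -5 - 1 = -6)
T(D) = -18/7 (T(D) = -4/7 - 1*2 = -4/7 - 2 = -18/7)
C(c, t) = 45/7 (C(c, t) = -18/7 + (6 + 3) = -18/7 + 9 = 45/7)
((167 + 55) - 74) + C(z(-5), -19) = ((167 + 55) - 74) + 45/7 = (222 - 74) + 45/7 = 148 + 45/7 = 1081/7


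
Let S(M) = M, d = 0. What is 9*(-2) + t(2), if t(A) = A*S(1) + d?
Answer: -16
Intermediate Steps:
t(A) = A (t(A) = A*1 + 0 = A + 0 = A)
9*(-2) + t(2) = 9*(-2) + 2 = -18 + 2 = -16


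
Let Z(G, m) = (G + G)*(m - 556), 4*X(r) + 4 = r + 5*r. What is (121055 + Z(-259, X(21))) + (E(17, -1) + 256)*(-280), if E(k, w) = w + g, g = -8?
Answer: 324104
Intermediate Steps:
E(k, w) = -8 + w (E(k, w) = w - 8 = -8 + w)
X(r) = -1 + 3*r/2 (X(r) = -1 + (r + 5*r)/4 = -1 + (6*r)/4 = -1 + 3*r/2)
Z(G, m) = 2*G*(-556 + m) (Z(G, m) = (2*G)*(-556 + m) = 2*G*(-556 + m))
(121055 + Z(-259, X(21))) + (E(17, -1) + 256)*(-280) = (121055 + 2*(-259)*(-556 + (-1 + (3/2)*21))) + ((-8 - 1) + 256)*(-280) = (121055 + 2*(-259)*(-556 + (-1 + 63/2))) + (-9 + 256)*(-280) = (121055 + 2*(-259)*(-556 + 61/2)) + 247*(-280) = (121055 + 2*(-259)*(-1051/2)) - 69160 = (121055 + 272209) - 69160 = 393264 - 69160 = 324104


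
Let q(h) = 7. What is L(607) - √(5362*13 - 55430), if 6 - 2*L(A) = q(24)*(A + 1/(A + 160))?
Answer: -1627194/767 - 2*√3569 ≈ -2241.0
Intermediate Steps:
L(A) = 3 - 7*A/2 - 7/(2*(160 + A)) (L(A) = 3 - 7*(A + 1/(A + 160))/2 = 3 - 7*(A + 1/(160 + A))/2 = 3 - (7*A + 7/(160 + A))/2 = 3 + (-7*A/2 - 7/(2*(160 + A))) = 3 - 7*A/2 - 7/(2*(160 + A)))
L(607) - √(5362*13 - 55430) = (953 - 1114*607 - 7*607²)/(2*(160 + 607)) - √(5362*13 - 55430) = (½)*(953 - 676198 - 7*368449)/767 - √(69706 - 55430) = (½)*(1/767)*(953 - 676198 - 2579143) - √14276 = (½)*(1/767)*(-3254388) - 2*√3569 = -1627194/767 - 2*√3569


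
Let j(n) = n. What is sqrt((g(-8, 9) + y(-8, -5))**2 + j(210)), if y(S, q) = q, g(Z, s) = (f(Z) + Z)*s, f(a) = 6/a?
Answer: sqrt(115585)/4 ≈ 84.995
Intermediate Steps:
g(Z, s) = s*(Z + 6/Z) (g(Z, s) = (6/Z + Z)*s = (Z + 6/Z)*s = s*(Z + 6/Z))
sqrt((g(-8, 9) + y(-8, -5))**2 + j(210)) = sqrt((9*(6 + (-8)**2)/(-8) - 5)**2 + 210) = sqrt((9*(-1/8)*(6 + 64) - 5)**2 + 210) = sqrt((9*(-1/8)*70 - 5)**2 + 210) = sqrt((-315/4 - 5)**2 + 210) = sqrt((-335/4)**2 + 210) = sqrt(112225/16 + 210) = sqrt(115585/16) = sqrt(115585)/4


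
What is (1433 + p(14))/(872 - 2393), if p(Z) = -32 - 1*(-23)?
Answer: -1424/1521 ≈ -0.93623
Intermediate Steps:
p(Z) = -9 (p(Z) = -32 + 23 = -9)
(1433 + p(14))/(872 - 2393) = (1433 - 9)/(872 - 2393) = 1424/(-1521) = 1424*(-1/1521) = -1424/1521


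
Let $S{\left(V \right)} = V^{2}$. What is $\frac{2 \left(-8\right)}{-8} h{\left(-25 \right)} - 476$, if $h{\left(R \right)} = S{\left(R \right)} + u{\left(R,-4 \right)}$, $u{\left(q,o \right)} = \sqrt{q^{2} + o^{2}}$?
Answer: $774 + 2 \sqrt{641} \approx 824.64$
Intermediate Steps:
$u{\left(q,o \right)} = \sqrt{o^{2} + q^{2}}$
$h{\left(R \right)} = R^{2} + \sqrt{16 + R^{2}}$ ($h{\left(R \right)} = R^{2} + \sqrt{\left(-4\right)^{2} + R^{2}} = R^{2} + \sqrt{16 + R^{2}}$)
$\frac{2 \left(-8\right)}{-8} h{\left(-25 \right)} - 476 = \frac{2 \left(-8\right)}{-8} \left(\left(-25\right)^{2} + \sqrt{16 + \left(-25\right)^{2}}\right) - 476 = \left(-16\right) \left(- \frac{1}{8}\right) \left(625 + \sqrt{16 + 625}\right) - 476 = 2 \left(625 + \sqrt{641}\right) - 476 = \left(1250 + 2 \sqrt{641}\right) - 476 = 774 + 2 \sqrt{641}$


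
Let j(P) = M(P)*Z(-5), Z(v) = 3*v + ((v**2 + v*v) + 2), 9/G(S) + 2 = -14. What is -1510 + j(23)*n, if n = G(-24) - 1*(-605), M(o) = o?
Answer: 8205861/16 ≈ 5.1287e+5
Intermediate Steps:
G(S) = -9/16 (G(S) = 9/(-2 - 14) = 9/(-16) = 9*(-1/16) = -9/16)
Z(v) = 2 + 2*v**2 + 3*v (Z(v) = 3*v + ((v**2 + v**2) + 2) = 3*v + (2*v**2 + 2) = 3*v + (2 + 2*v**2) = 2 + 2*v**2 + 3*v)
n = 9671/16 (n = -9/16 - 1*(-605) = -9/16 + 605 = 9671/16 ≈ 604.44)
j(P) = 37*P (j(P) = P*(2 + 2*(-5)**2 + 3*(-5)) = P*(2 + 2*25 - 15) = P*(2 + 50 - 15) = P*37 = 37*P)
-1510 + j(23)*n = -1510 + (37*23)*(9671/16) = -1510 + 851*(9671/16) = -1510 + 8230021/16 = 8205861/16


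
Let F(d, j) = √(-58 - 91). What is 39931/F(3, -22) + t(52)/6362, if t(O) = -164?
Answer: -82/3181 - 39931*I*√149/149 ≈ -0.025778 - 3271.3*I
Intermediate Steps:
F(d, j) = I*√149 (F(d, j) = √(-149) = I*√149)
39931/F(3, -22) + t(52)/6362 = 39931/((I*√149)) - 164/6362 = 39931*(-I*√149/149) - 164*1/6362 = -39931*I*√149/149 - 82/3181 = -82/3181 - 39931*I*√149/149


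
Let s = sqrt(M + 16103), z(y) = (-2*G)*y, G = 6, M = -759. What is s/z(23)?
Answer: -sqrt(959)/69 ≈ -0.44881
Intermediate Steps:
z(y) = -12*y (z(y) = (-2*6)*y = -12*y)
s = 4*sqrt(959) (s = sqrt(-759 + 16103) = sqrt(15344) = 4*sqrt(959) ≈ 123.87)
s/z(23) = (4*sqrt(959))/((-12*23)) = (4*sqrt(959))/(-276) = (4*sqrt(959))*(-1/276) = -sqrt(959)/69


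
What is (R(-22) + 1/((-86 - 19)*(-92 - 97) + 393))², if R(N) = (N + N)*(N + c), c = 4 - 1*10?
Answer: 621665309969089/409576644 ≈ 1.5178e+6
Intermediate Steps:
c = -6 (c = 4 - 10 = -6)
R(N) = 2*N*(-6 + N) (R(N) = (N + N)*(N - 6) = (2*N)*(-6 + N) = 2*N*(-6 + N))
(R(-22) + 1/((-86 - 19)*(-92 - 97) + 393))² = (2*(-22)*(-6 - 22) + 1/((-86 - 19)*(-92 - 97) + 393))² = (2*(-22)*(-28) + 1/(-105*(-189) + 393))² = (1232 + 1/(19845 + 393))² = (1232 + 1/20238)² = (24933217/20238)² = 621665309969089/409576644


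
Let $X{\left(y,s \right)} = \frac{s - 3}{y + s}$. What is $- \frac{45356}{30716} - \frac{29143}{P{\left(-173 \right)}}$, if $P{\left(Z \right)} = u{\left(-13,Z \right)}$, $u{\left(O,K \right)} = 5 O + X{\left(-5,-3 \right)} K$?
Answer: $\frac{886323307}{5981941} \approx 148.17$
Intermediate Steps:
$X{\left(y,s \right)} = \frac{-3 + s}{s + y}$
$u{\left(O,K \right)} = 5 O + \frac{3 K}{4}$ ($u{\left(O,K \right)} = 5 O + \frac{-3 - 3}{-3 - 5} K = 5 O + \frac{1}{-8} \left(-6\right) K = 5 O + \left(- \frac{1}{8}\right) \left(-6\right) K = 5 O + \frac{3 K}{4}$)
$P{\left(Z \right)} = -65 + \frac{3 Z}{4}$ ($P{\left(Z \right)} = 5 \left(-13\right) + \frac{3 Z}{4} = -65 + \frac{3 Z}{4}$)
$- \frac{45356}{30716} - \frac{29143}{P{\left(-173 \right)}} = - \frac{45356}{30716} - \frac{29143}{-65 + \frac{3}{4} \left(-173\right)} = \left(-45356\right) \frac{1}{30716} - \frac{29143}{-65 - \frac{519}{4}} = - \frac{11339}{7679} - \frac{29143}{- \frac{779}{4}} = - \frac{11339}{7679} - - \frac{116572}{779} = - \frac{11339}{7679} + \frac{116572}{779} = \frac{886323307}{5981941}$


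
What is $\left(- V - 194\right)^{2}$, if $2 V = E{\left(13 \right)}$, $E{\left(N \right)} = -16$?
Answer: $34596$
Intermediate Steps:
$V = -8$ ($V = \frac{1}{2} \left(-16\right) = -8$)
$\left(- V - 194\right)^{2} = \left(\left(-1\right) \left(-8\right) - 194\right)^{2} = \left(8 - 194\right)^{2} = \left(-186\right)^{2} = 34596$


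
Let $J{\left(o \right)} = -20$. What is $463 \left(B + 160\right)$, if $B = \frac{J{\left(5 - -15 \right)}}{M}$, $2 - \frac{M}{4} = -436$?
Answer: $\frac{32444725}{438} \approx 74075.0$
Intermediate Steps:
$M = 1752$ ($M = 8 - -1744 = 8 + 1744 = 1752$)
$B = - \frac{5}{438}$ ($B = - \frac{20}{1752} = \left(-20\right) \frac{1}{1752} = - \frac{5}{438} \approx -0.011416$)
$463 \left(B + 160\right) = 463 \left(- \frac{5}{438} + 160\right) = 463 \cdot \frac{70075}{438} = \frac{32444725}{438}$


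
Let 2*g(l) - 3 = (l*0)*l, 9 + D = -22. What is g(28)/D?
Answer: -3/62 ≈ -0.048387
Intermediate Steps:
D = -31 (D = -9 - 22 = -31)
g(l) = 3/2 (g(l) = 3/2 + ((l*0)*l)/2 = 3/2 + (0*l)/2 = 3/2 + (½)*0 = 3/2 + 0 = 3/2)
g(28)/D = (3/2)/(-31) = (3/2)*(-1/31) = -3/62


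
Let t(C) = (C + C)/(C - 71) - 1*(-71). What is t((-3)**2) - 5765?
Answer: -176523/31 ≈ -5694.3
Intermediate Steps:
t(C) = 71 + 2*C/(-71 + C) (t(C) = (2*C)/(-71 + C) + 71 = 2*C/(-71 + C) + 71 = 71 + 2*C/(-71 + C))
t((-3)**2) - 5765 = (-5041 + 73*(-3)**2)/(-71 + (-3)**2) - 5765 = (-5041 + 73*9)/(-71 + 9) - 5765 = (-5041 + 657)/(-62) - 5765 = -1/62*(-4384) - 5765 = 2192/31 - 5765 = -176523/31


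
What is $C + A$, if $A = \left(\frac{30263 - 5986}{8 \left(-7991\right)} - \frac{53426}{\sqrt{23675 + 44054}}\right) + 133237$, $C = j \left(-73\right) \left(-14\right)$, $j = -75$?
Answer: $\frac{3617469459}{63928} - \frac{53426 \sqrt{67729}}{67729} \approx 56381.0$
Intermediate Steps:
$C = -76650$ ($C = \left(-75\right) \left(-73\right) \left(-14\right) = 5475 \left(-14\right) = -76650$)
$A = \frac{8517550659}{63928} - \frac{53426 \sqrt{67729}}{67729}$ ($A = \left(\frac{24277}{-63928} - \frac{53426}{\sqrt{67729}}\right) + 133237 = \left(24277 \left(- \frac{1}{63928}\right) - 53426 \frac{\sqrt{67729}}{67729}\right) + 133237 = \left(- \frac{24277}{63928} - \frac{53426 \sqrt{67729}}{67729}\right) + 133237 = \frac{8517550659}{63928} - \frac{53426 \sqrt{67729}}{67729} \approx 1.3303 \cdot 10^{5}$)
$C + A = -76650 + \left(\frac{8517550659}{63928} - \frac{53426 \sqrt{67729}}{67729}\right) = \frac{3617469459}{63928} - \frac{53426 \sqrt{67729}}{67729}$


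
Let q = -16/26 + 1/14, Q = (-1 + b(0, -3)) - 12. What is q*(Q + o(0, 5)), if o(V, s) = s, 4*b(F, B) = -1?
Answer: 3267/728 ≈ 4.4876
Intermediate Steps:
b(F, B) = -¼ (b(F, B) = (¼)*(-1) = -¼)
Q = -53/4 (Q = (-1 - ¼) - 12 = -5/4 - 12 = -53/4 ≈ -13.250)
q = -99/182 (q = -16*1/26 + 1*(1/14) = -8/13 + 1/14 = -99/182 ≈ -0.54396)
q*(Q + o(0, 5)) = -99*(-53/4 + 5)/182 = -99/182*(-33/4) = 3267/728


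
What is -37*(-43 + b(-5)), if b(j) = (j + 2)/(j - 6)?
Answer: 17390/11 ≈ 1580.9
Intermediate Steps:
b(j) = (2 + j)/(-6 + j)
-37*(-43 + b(-5)) = -37*(-43 + (2 - 5)/(-6 - 5)) = -37*(-43 - 3/(-11)) = -37*(-43 - 1/11*(-3)) = -37*(-43 + 3/11) = -37*(-470/11) = 17390/11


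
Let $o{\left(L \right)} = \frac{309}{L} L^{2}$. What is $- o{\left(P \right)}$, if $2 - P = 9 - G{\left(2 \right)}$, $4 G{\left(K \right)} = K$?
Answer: $\frac{4017}{2} \approx 2008.5$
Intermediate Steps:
$G{\left(K \right)} = \frac{K}{4}$
$P = - \frac{13}{2}$ ($P = 2 - \left(9 - \frac{1}{4} \cdot 2\right) = 2 - \left(9 - \frac{1}{2}\right) = 2 - \frac{17}{2} = - \frac{13}{2} \approx -6.5$)
$o{\left(L \right)} = 309 L$
$- o{\left(P \right)} = - \frac{309 \left(-13\right)}{2} = \left(-1\right) \left(- \frac{4017}{2}\right) = \frac{4017}{2}$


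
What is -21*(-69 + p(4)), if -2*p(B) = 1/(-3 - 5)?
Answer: 23163/16 ≈ 1447.7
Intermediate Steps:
p(B) = 1/16 (p(B) = -1/(2*(-3 - 5)) = -½/(-8) = -½*(-⅛) = 1/16)
-21*(-69 + p(4)) = -21*(-69 + 1/16) = -21*(-1103/16) = 23163/16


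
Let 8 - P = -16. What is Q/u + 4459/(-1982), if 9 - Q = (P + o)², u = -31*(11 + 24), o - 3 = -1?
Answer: -3516021/2150470 ≈ -1.6350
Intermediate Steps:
P = 24 (P = 8 - 1*(-16) = 8 + 16 = 24)
o = 2 (o = 3 - 1 = 2)
u = -1085 (u = -31*35 = -1085)
Q = -667 (Q = 9 - (24 + 2)² = 9 - 1*26² = 9 - 1*676 = 9 - 676 = -667)
Q/u + 4459/(-1982) = -667/(-1085) + 4459/(-1982) = -667*(-1/1085) + 4459*(-1/1982) = 667/1085 - 4459/1982 = -3516021/2150470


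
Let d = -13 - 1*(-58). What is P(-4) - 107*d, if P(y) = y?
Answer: -4819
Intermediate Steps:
d = 45 (d = -13 + 58 = 45)
P(-4) - 107*d = -4 - 107*45 = -4 - 4815 = -4819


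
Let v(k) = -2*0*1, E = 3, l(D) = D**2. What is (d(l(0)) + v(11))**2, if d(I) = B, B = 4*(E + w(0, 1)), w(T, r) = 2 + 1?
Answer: 576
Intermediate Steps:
w(T, r) = 3
v(k) = 0 (v(k) = 0*1 = 0)
B = 24 (B = 4*(3 + 3) = 4*6 = 24)
d(I) = 24
(d(l(0)) + v(11))**2 = (24 + 0)**2 = 24**2 = 576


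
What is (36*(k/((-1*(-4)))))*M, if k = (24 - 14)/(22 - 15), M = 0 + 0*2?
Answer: 0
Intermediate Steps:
M = 0 (M = 0 + 0 = 0)
k = 10/7 ≈ 1.4286
(36*(k/((-1*(-4)))))*M = (36*(10/(7*((-1*(-4))))))*0 = (36*((10/7)/4))*0 = (36*((10/7)*(¼)))*0 = (36*(5/14))*0 = (90/7)*0 = 0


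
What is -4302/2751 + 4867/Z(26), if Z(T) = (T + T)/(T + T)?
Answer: 4461605/917 ≈ 4865.4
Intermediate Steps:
Z(T) = 1 (Z(T) = (2*T)/((2*T)) = (2*T)*(1/(2*T)) = 1)
-4302/2751 + 4867/Z(26) = -4302/2751 + 4867/1 = -4302*1/2751 + 4867*1 = -1434/917 + 4867 = 4461605/917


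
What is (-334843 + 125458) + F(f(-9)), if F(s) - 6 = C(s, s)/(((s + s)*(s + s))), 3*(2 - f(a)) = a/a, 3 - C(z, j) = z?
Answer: -5234472/25 ≈ -2.0938e+5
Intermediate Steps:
C(z, j) = 3 - z
f(a) = 5/3 (f(a) = 2 - a/(3*a) = 2 - 1/3*1 = 2 - 1/3 = 5/3)
F(s) = 6 + (3 - s)/(4*s**2) (F(s) = 6 + (3 - s)/(((s + s)*(s + s))) = 6 + (3 - s)/(((2*s)*(2*s))) = 6 + (3 - s)/((4*s**2)) = 6 + (3 - s)*(1/(4*s**2)) = 6 + (3 - s)/(4*s**2))
(-334843 + 125458) + F(f(-9)) = (-334843 + 125458) + (3 - 1*5/3 + 24*(5/3)**2)/(4*(5/3)**2) = -209385 + (1/4)*(9/25)*(3 - 5/3 + 24*(25/9)) = -209385 + (1/4)*(9/25)*(3 - 5/3 + 200/3) = -209385 + (1/4)*(9/25)*68 = -209385 + 153/25 = -5234472/25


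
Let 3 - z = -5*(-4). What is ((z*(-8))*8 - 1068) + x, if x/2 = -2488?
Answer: -4956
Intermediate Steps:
z = -17 (z = 3 - (-5)*(-4) = 3 - 1*20 = 3 - 20 = -17)
x = -4976 (x = 2*(-2488) = -4976)
((z*(-8))*8 - 1068) + x = (-17*(-8)*8 - 1068) - 4976 = (136*8 - 1068) - 4976 = (1088 - 1068) - 4976 = 20 - 4976 = -4956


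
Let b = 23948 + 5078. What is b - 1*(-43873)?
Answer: 72899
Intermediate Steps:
b = 29026
b - 1*(-43873) = 29026 - 1*(-43873) = 29026 + 43873 = 72899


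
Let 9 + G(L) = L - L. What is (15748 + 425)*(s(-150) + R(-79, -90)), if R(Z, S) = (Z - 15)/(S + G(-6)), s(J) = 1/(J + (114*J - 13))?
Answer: 2915853531/189893 ≈ 15355.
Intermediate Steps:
G(L) = -9 (G(L) = -9 + (L - L) = -9 + 0 = -9)
s(J) = 1/(-13 + 115*J) (s(J) = 1/(J + (-13 + 114*J)) = 1/(-13 + 115*J))
R(Z, S) = (-15 + Z)/(-9 + S) (R(Z, S) = (Z - 15)/(S - 9) = (-15 + Z)/(-9 + S))
(15748 + 425)*(s(-150) + R(-79, -90)) = (15748 + 425)*(1/(-13 + 115*(-150)) + (-15 - 79)/(-9 - 90)) = 16173*(1/(-13 - 17250) - 94/(-99)) = 16173*(1/(-17263) - 1/99*(-94)) = 16173*(-1/17263 + 94/99) = 16173*(1622623/1709037) = 2915853531/189893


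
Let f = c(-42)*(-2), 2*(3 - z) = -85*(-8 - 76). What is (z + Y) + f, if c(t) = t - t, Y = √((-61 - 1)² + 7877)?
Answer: -3567 + √11721 ≈ -3458.7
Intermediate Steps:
Y = √11721 (Y = √((-62)² + 7877) = √(3844 + 7877) = √11721 ≈ 108.26)
c(t) = 0
z = -3567 (z = 3 - (-85)*(-8 - 76)/2 = 3 - (-85)*(-84)/2 = 3 - ½*7140 = 3 - 3570 = -3567)
f = 0 (f = 0*(-2) = 0)
(z + Y) + f = (-3567 + √11721) + 0 = -3567 + √11721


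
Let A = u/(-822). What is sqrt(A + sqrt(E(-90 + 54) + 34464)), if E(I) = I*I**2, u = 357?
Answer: sqrt(-32606 + 300304*I*sqrt(762))/274 ≈ 7.4157 + 7.4449*I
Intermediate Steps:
E(I) = I**3
A = -119/274 (A = 357/(-822) = -1/822*357 = -119/274 ≈ -0.43431)
sqrt(A + sqrt(E(-90 + 54) + 34464)) = sqrt(-119/274 + sqrt((-90 + 54)**3 + 34464)) = sqrt(-119/274 + sqrt((-36)**3 + 34464)) = sqrt(-119/274 + sqrt(-46656 + 34464)) = sqrt(-119/274 + sqrt(-12192)) = sqrt(-119/274 + 4*I*sqrt(762))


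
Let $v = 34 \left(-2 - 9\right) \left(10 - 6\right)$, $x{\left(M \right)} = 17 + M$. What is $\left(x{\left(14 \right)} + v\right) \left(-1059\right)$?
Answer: $1551435$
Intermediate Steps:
$v = -1496$ ($v = 34 \left(\left(-11\right) 4\right) = 34 \left(-44\right) = -1496$)
$\left(x{\left(14 \right)} + v\right) \left(-1059\right) = \left(\left(17 + 14\right) - 1496\right) \left(-1059\right) = \left(31 - 1496\right) \left(-1059\right) = \left(-1465\right) \left(-1059\right) = 1551435$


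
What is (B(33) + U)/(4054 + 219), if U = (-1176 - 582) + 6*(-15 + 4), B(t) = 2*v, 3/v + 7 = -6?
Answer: -23718/55549 ≈ -0.42697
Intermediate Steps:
v = -3/13 (v = 3/(-7 - 6) = 3/(-13) = 3*(-1/13) = -3/13 ≈ -0.23077)
B(t) = -6/13 (B(t) = 2*(-3/13) = -6/13)
U = -1824 (U = -1758 + 6*(-11) = -1758 - 66 = -1824)
(B(33) + U)/(4054 + 219) = (-6/13 - 1824)/(4054 + 219) = -23718/13/4273 = -23718/13*1/4273 = -23718/55549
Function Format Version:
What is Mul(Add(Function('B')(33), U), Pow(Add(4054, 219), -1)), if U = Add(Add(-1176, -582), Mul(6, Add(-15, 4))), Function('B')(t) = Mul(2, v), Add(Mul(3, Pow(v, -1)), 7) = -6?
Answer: Rational(-23718, 55549) ≈ -0.42697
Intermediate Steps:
v = Rational(-3, 13) (v = Mul(3, Pow(Add(-7, -6), -1)) = Mul(3, Pow(-13, -1)) = Mul(3, Rational(-1, 13)) = Rational(-3, 13) ≈ -0.23077)
Function('B')(t) = Rational(-6, 13) (Function('B')(t) = Mul(2, Rational(-3, 13)) = Rational(-6, 13))
U = -1824 (U = Add(-1758, Mul(6, -11)) = Add(-1758, -66) = -1824)
Mul(Add(Function('B')(33), U), Pow(Add(4054, 219), -1)) = Mul(Add(Rational(-6, 13), -1824), Pow(Add(4054, 219), -1)) = Mul(Rational(-23718, 13), Pow(4273, -1)) = Mul(Rational(-23718, 13), Rational(1, 4273)) = Rational(-23718, 55549)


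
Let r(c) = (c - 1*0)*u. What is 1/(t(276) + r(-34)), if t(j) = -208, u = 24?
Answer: -1/1024 ≈ -0.00097656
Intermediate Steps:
r(c) = 24*c (r(c) = (c - 1*0)*24 = (c + 0)*24 = c*24 = 24*c)
1/(t(276) + r(-34)) = 1/(-208 + 24*(-34)) = 1/(-208 - 816) = 1/(-1024) = -1/1024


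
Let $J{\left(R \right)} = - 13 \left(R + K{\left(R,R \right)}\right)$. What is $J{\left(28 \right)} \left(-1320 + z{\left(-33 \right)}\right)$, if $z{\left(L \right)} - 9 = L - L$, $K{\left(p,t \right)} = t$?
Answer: $954408$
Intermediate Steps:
$z{\left(L \right)} = 9$ ($z{\left(L \right)} = 9 + \left(L - L\right) = 9 + 0 = 9$)
$J{\left(R \right)} = - 26 R$ ($J{\left(R \right)} = - 13 \left(R + R\right) = - 13 \cdot 2 R = - 26 R$)
$J{\left(28 \right)} \left(-1320 + z{\left(-33 \right)}\right) = \left(-26\right) 28 \left(-1320 + 9\right) = \left(-728\right) \left(-1311\right) = 954408$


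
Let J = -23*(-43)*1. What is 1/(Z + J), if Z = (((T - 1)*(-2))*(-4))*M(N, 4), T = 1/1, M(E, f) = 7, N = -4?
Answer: 1/989 ≈ 0.0010111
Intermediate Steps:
T = 1
Z = 0 (Z = (((1 - 1)*(-2))*(-4))*7 = ((0*(-2))*(-4))*7 = (0*(-4))*7 = 0*7 = 0)
J = 989 (J = 989*1 = 989)
1/(Z + J) = 1/(0 + 989) = 1/989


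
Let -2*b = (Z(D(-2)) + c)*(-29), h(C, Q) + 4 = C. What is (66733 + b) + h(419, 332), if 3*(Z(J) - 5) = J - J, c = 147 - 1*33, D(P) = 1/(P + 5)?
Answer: 137747/2 ≈ 68874.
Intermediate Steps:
D(P) = 1/(5 + P)
h(C, Q) = -4 + C
c = 114 (c = 147 - 33 = 114)
Z(J) = 5 (Z(J) = 5 + (J - J)/3 = 5 + (1/3)*0 = 5 + 0 = 5)
b = 3451/2 (b = -(5 + 114)*(-29)/2 = -119*(-29)/2 = -1/2*(-3451) = 3451/2 ≈ 1725.5)
(66733 + b) + h(419, 332) = (66733 + 3451/2) + (-4 + 419) = 136917/2 + 415 = 137747/2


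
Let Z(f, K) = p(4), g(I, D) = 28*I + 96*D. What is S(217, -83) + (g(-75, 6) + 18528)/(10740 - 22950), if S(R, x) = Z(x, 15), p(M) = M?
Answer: 5306/2035 ≈ 2.6074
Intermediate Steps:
Z(f, K) = 4
S(R, x) = 4
S(217, -83) + (g(-75, 6) + 18528)/(10740 - 22950) = 4 + ((28*(-75) + 96*6) + 18528)/(10740 - 22950) = 4 + ((-2100 + 576) + 18528)/(-12210) = 4 + (-1524 + 18528)*(-1/12210) = 4 + 17004*(-1/12210) = 4 - 2834/2035 = 5306/2035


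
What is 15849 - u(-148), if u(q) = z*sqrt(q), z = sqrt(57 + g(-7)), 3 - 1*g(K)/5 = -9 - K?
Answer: 15849 - 2*I*sqrt(3034) ≈ 15849.0 - 110.16*I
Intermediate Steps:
g(K) = 60 + 5*K (g(K) = 15 - 5*(-9 - K) = 15 + (45 + 5*K) = 60 + 5*K)
z = sqrt(82) (z = sqrt(57 + (60 + 5*(-7))) = sqrt(57 + (60 - 35)) = sqrt(57 + 25) = sqrt(82) ≈ 9.0554)
u(q) = sqrt(82)*sqrt(q)
15849 - u(-148) = 15849 - sqrt(82)*sqrt(-148) = 15849 - sqrt(82)*2*I*sqrt(37) = 15849 - 2*I*sqrt(3034)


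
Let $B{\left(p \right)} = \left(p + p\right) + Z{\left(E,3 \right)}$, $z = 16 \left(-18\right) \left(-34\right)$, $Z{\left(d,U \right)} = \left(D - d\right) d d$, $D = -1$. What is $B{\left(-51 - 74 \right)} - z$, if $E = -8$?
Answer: $-9594$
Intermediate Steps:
$Z{\left(d,U \right)} = d^{2} \left(-1 - d\right)$ ($Z{\left(d,U \right)} = \left(-1 - d\right) d d = d \left(-1 - d\right) d = d^{2} \left(-1 - d\right)$)
$z = 9792$ ($z = \left(-288\right) \left(-34\right) = 9792$)
$B{\left(p \right)} = 448 + 2 p$ ($B{\left(p \right)} = \left(p + p\right) + \left(-8\right)^{2} \left(-1 - -8\right) = 2 p + 64 \left(-1 + 8\right) = 2 p + 64 \cdot 7 = 2 p + 448 = 448 + 2 p$)
$B{\left(-51 - 74 \right)} - z = \left(448 + 2 \left(-51 - 74\right)\right) - 9792 = \left(448 + 2 \left(-125\right)\right) - 9792 = \left(448 - 250\right) - 9792 = 198 - 9792 = -9594$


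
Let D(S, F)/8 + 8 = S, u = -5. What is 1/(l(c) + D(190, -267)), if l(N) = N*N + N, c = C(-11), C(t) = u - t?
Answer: 1/1498 ≈ 0.00066756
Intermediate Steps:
D(S, F) = -64 + 8*S
C(t) = -5 - t
c = 6 (c = -5 - 1*(-11) = -5 + 11 = 6)
l(N) = N + N**2 (l(N) = N**2 + N = N + N**2)
1/(l(c) + D(190, -267)) = 1/(6*(1 + 6) + (-64 + 8*190)) = 1/(6*7 + (-64 + 1520)) = 1/(42 + 1456) = 1/1498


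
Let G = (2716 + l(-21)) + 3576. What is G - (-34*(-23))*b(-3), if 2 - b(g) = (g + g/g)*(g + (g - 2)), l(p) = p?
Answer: 17219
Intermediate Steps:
b(g) = 2 - (1 + g)*(-2 + 2*g) (b(g) = 2 - (g + g/g)*(g + (g - 2)) = 2 - (g + 1)*(g + (-2 + g)) = 2 - (1 + g)*(-2 + 2*g))
G = 6271 (G = (2716 - 21) + 3576 = 2695 + 3576 = 6271)
G - (-34*(-23))*b(-3) = 6271 - (-34*(-23))*(4 - 2*(-3)²) = 6271 - 782*(4 - 2*9) = 6271 - 782*(4 - 18) = 6271 - 782*(-14) = 6271 - 1*(-10948) = 6271 + 10948 = 17219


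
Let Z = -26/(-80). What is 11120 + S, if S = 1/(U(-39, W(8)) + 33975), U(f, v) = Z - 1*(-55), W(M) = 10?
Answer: 15136688600/1361213 ≈ 11120.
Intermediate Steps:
Z = 13/40 (Z = -26*(-1/80) = 13/40 ≈ 0.32500)
U(f, v) = 2213/40 (U(f, v) = 13/40 - 1*(-55) = 13/40 + 55 = 2213/40)
S = 40/1361213 (S = 1/(2213/40 + 33975) = 1/(1361213/40) = 40/1361213 ≈ 2.9386e-5)
11120 + S = 11120 + 40/1361213 = 15136688600/1361213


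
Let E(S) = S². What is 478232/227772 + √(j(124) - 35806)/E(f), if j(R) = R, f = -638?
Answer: 119558/56943 + I*√35682/407044 ≈ 2.0996 + 0.00046407*I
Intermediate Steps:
478232/227772 + √(j(124) - 35806)/E(f) = 478232/227772 + √(124 - 35806)/((-638)²) = 478232*(1/227772) + √(-35682)/407044 = 119558/56943 + (I*√35682)*(1/407044) = 119558/56943 + I*√35682/407044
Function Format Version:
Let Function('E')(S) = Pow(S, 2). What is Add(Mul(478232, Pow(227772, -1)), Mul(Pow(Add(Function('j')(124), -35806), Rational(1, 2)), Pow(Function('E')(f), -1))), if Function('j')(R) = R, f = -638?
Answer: Add(Rational(119558, 56943), Mul(Rational(1, 407044), I, Pow(35682, Rational(1, 2)))) ≈ Add(2.0996, Mul(0.00046407, I))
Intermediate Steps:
Add(Mul(478232, Pow(227772, -1)), Mul(Pow(Add(Function('j')(124), -35806), Rational(1, 2)), Pow(Function('E')(f), -1))) = Add(Mul(478232, Pow(227772, -1)), Mul(Pow(Add(124, -35806), Rational(1, 2)), Pow(Pow(-638, 2), -1))) = Add(Mul(478232, Rational(1, 227772)), Mul(Pow(-35682, Rational(1, 2)), Pow(407044, -1))) = Add(Rational(119558, 56943), Mul(Mul(I, Pow(35682, Rational(1, 2))), Rational(1, 407044))) = Add(Rational(119558, 56943), Mul(Rational(1, 407044), I, Pow(35682, Rational(1, 2))))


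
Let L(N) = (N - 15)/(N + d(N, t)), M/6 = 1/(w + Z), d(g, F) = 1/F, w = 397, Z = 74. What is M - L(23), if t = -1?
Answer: -606/1727 ≈ -0.35090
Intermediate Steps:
M = 2/157 (M = 6/(397 + 74) = 6/471 = 6*(1/471) = 2/157 ≈ 0.012739)
L(N) = (-15 + N)/(-1 + N) (L(N) = (N - 15)/(N + 1/(-1)) = (-15 + N)/(N - 1) = (-15 + N)/(-1 + N))
M - L(23) = 2/157 - (-15 + 23)/(-1 + 23) = 2/157 - 8/22 = 2/157 - 1*4/11 = 2/157 - 4/11 = -606/1727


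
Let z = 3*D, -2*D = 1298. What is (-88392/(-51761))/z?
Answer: -29464/33592889 ≈ -0.00087709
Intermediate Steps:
D = -649 (D = -½*1298 = -649)
z = -1947 (z = 3*(-649) = -1947)
(-88392/(-51761))/z = -88392/(-51761)/(-1947) = -88392*(-1/51761)*(-1/1947) = (88392/51761)*(-1/1947) = -29464/33592889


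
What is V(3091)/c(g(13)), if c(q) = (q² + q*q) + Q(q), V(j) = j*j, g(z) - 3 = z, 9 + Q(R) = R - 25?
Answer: 9554281/494 ≈ 19341.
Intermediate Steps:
Q(R) = -34 + R (Q(R) = -9 + (R - 25) = -9 + (-25 + R) = -34 + R)
g(z) = 3 + z
V(j) = j²
c(q) = -34 + q + 2*q² (c(q) = (q² + q*q) + (-34 + q) = (q² + q²) + (-34 + q) = 2*q² + (-34 + q) = -34 + q + 2*q²)
V(3091)/c(g(13)) = 3091²/(-34 + (3 + 13) + 2*(3 + 13)²) = 9554281/(-34 + 16 + 2*16²) = 9554281/(-34 + 16 + 2*256) = 9554281/(-34 + 16 + 512) = 9554281/494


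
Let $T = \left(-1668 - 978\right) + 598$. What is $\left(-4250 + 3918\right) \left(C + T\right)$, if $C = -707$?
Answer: $914660$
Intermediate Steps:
$T = -2048$ ($T = -2646 + 598 = -2048$)
$\left(-4250 + 3918\right) \left(C + T\right) = \left(-4250 + 3918\right) \left(-707 - 2048\right) = \left(-332\right) \left(-2755\right) = 914660$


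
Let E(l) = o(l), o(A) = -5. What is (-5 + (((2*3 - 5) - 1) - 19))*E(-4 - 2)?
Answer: 120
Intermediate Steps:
E(l) = -5
(-5 + (((2*3 - 5) - 1) - 19))*E(-4 - 2) = (-5 + (((2*3 - 5) - 1) - 19))*(-5) = (-5 + (((6 - 5) - 1) - 19))*(-5) = (-5 + ((1 - 1) - 19))*(-5) = (-5 + (0 - 19))*(-5) = (-5 - 19)*(-5) = -24*(-5) = 120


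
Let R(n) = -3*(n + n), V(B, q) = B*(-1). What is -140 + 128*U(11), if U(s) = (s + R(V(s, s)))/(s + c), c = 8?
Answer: 7196/19 ≈ 378.74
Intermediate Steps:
V(B, q) = -B
R(n) = -6*n
U(s) = 7*s/(8 + s) (U(s) = (s - (-6)*s)/(s + 8) = (s + 6*s)/(8 + s) = (7*s)/(8 + s) = 7*s/(8 + s))
-140 + 128*U(11) = -140 + 128*(7*11/(8 + 11)) = -140 + 128*(7*11/19) = -140 + 128*(7*11*(1/19)) = -140 + 128*(77/19) = -140 + 9856/19 = 7196/19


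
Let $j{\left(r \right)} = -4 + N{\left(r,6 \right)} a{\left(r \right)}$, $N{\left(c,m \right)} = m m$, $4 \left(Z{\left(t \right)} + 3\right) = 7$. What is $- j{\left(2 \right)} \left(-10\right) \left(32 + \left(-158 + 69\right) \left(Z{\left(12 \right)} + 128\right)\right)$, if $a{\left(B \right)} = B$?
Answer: $-7649150$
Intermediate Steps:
$Z{\left(t \right)} = - \frac{5}{4}$ ($Z{\left(t \right)} = -3 + \frac{1}{4} \cdot 7 = -3 + \frac{7}{4} = - \frac{5}{4}$)
$N{\left(c,m \right)} = m^{2}$
$j{\left(r \right)} = -4 + 36 r$ ($j{\left(r \right)} = -4 + 6^{2} r = -4 + 36 r$)
$- j{\left(2 \right)} \left(-10\right) \left(32 + \left(-158 + 69\right) \left(Z{\left(12 \right)} + 128\right)\right) = - \left(-4 + 36 \cdot 2\right) \left(-10\right) \left(32 + \left(-158 + 69\right) \left(- \frac{5}{4} + 128\right)\right) = - \left(-4 + 72\right) \left(-10\right) \left(32 - \frac{45123}{4}\right) = - 68 \left(-10\right) \left(32 - \frac{45123}{4}\right) = - \frac{\left(-680\right) \left(-44995\right)}{4} = \left(-1\right) 7649150 = -7649150$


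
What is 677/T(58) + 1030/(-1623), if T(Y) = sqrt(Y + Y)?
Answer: -1030/1623 + 677*sqrt(29)/58 ≈ 62.223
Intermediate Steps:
T(Y) = sqrt(2)*sqrt(Y) (T(Y) = sqrt(2*Y) = sqrt(2)*sqrt(Y))
677/T(58) + 1030/(-1623) = 677/((sqrt(2)*sqrt(58))) + 1030/(-1623) = 677/((2*sqrt(29))) + 1030*(-1/1623) = 677*(sqrt(29)/58) - 1030/1623 = 677*sqrt(29)/58 - 1030/1623 = -1030/1623 + 677*sqrt(29)/58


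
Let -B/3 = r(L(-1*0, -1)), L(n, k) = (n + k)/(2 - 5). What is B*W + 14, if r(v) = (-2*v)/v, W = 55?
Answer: 344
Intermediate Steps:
L(n, k) = -k/3 - n/3 (L(n, k) = (k + n)/(-3) = (k + n)*(-⅓) = -k/3 - n/3)
r(v) = -2
B = 6 (B = -3*(-2) = 6)
B*W + 14 = 6*55 + 14 = 330 + 14 = 344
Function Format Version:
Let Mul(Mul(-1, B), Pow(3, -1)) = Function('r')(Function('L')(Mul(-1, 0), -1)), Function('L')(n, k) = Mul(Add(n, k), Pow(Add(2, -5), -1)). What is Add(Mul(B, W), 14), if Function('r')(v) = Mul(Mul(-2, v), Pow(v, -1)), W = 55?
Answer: 344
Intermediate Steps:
Function('L')(n, k) = Add(Mul(Rational(-1, 3), k), Mul(Rational(-1, 3), n)) (Function('L')(n, k) = Mul(Add(k, n), Pow(-3, -1)) = Mul(Add(k, n), Rational(-1, 3)) = Add(Mul(Rational(-1, 3), k), Mul(Rational(-1, 3), n)))
Function('r')(v) = -2
B = 6 (B = Mul(-3, -2) = 6)
Add(Mul(B, W), 14) = Add(Mul(6, 55), 14) = Add(330, 14) = 344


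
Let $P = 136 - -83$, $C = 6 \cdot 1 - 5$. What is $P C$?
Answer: $219$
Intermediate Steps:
$C = 1$ ($C = 6 - 5 = 1$)
$P = 219$ ($P = 136 + 83 = 219$)
$P C = 219 \cdot 1 = 219$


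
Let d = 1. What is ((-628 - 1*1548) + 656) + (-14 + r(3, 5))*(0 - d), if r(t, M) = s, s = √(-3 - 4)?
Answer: -1506 - I*√7 ≈ -1506.0 - 2.6458*I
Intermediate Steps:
s = I*√7 (s = √(-7) = I*√7 ≈ 2.6458*I)
r(t, M) = I*√7
((-628 - 1*1548) + 656) + (-14 + r(3, 5))*(0 - d) = ((-628 - 1*1548) + 656) + (-14 + I*√7)*(0 - 1*1) = ((-628 - 1548) + 656) + (-14 + I*√7)*(0 - 1) = (-2176 + 656) + (-14 + I*√7)*(-1) = -1520 + (14 - I*√7) = -1506 - I*√7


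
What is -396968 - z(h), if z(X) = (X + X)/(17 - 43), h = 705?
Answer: -5159879/13 ≈ -3.9691e+5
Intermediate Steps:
z(X) = -X/13 (z(X) = (2*X)/(-26) = (2*X)*(-1/26) = -X/13)
-396968 - z(h) = -396968 - (-1)*705/13 = -396968 - 1*(-705/13) = -396968 + 705/13 = -5159879/13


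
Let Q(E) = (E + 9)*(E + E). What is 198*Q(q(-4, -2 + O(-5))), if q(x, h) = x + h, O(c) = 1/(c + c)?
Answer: -175131/25 ≈ -7005.2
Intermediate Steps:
O(c) = 1/(2*c)
q(x, h) = h + x
Q(E) = 2*E*(9 + E) (Q(E) = (9 + E)*(2*E) = 2*E*(9 + E))
198*Q(q(-4, -2 + O(-5))) = 198*(2*((-2 + (1/2)/(-5)) - 4)*(9 + ((-2 + (1/2)/(-5)) - 4))) = 198*(2*((-2 + (1/2)*(-1/5)) - 4)*(9 + ((-2 + (1/2)*(-1/5)) - 4))) = 198*(2*((-2 - 1/10) - 4)*(9 + ((-2 - 1/10) - 4))) = 198*(2*(-21/10 - 4)*(9 + (-21/10 - 4))) = 198*(2*(-61/10)*(9 - 61/10)) = 198*(2*(-61/10)*(29/10)) = 198*(-1769/50) = -175131/25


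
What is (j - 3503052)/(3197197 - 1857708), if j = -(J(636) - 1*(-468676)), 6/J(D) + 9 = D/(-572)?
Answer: -957186305/322816849 ≈ -2.9651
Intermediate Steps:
J(D) = 6/(-9 - D/572) (J(D) = 6/(-9 + D/(-572)) = 6/(-9 + D*(-1/572)) = 6/(-9 - D/572))
j = -112950773/241 (j = -(-3432/(5148 + 636) - 1*(-468676)) = -(-3432/5784 + 468676) = -(-3432*1/5784 + 468676) = -(-143/241 + 468676) = -1*112950773/241 = -112950773/241 ≈ -4.6868e+5)
(j - 3503052)/(3197197 - 1857708) = (-112950773/241 - 3503052)/(3197197 - 1857708) = -957186305/241/1339489 = -957186305/241*1/1339489 = -957186305/322816849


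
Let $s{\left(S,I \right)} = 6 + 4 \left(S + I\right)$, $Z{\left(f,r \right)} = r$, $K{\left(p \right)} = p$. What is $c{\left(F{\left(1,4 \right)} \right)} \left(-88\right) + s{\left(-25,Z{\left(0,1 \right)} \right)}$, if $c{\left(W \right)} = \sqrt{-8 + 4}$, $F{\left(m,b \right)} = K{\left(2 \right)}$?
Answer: $-90 - 176 i \approx -90.0 - 176.0 i$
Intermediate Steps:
$F{\left(m,b \right)} = 2$
$s{\left(S,I \right)} = 6 + 4 I + 4 S$ ($s{\left(S,I \right)} = 6 + 4 \left(I + S\right) = 6 + \left(4 I + 4 S\right) = 6 + 4 I + 4 S$)
$c{\left(W \right)} = 2 i$ ($c{\left(W \right)} = \sqrt{-4} = 2 i$)
$c{\left(F{\left(1,4 \right)} \right)} \left(-88\right) + s{\left(-25,Z{\left(0,1 \right)} \right)} = 2 i \left(-88\right) + \left(6 + 4 \cdot 1 + 4 \left(-25\right)\right) = - 176 i + \left(6 + 4 - 100\right) = - 176 i - 90 = -90 - 176 i$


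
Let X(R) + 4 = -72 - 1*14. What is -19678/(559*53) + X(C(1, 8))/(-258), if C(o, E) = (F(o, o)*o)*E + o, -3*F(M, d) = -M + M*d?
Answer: -9343/29627 ≈ -0.31535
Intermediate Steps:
F(M, d) = M/3 - M*d/3 (F(M, d) = -(-M + M*d)/3 = M/3 - M*d/3)
C(o, E) = o + E*o²*(1 - o)/3 (C(o, E) = ((o*(1 - o)/3)*o)*E + o = (o²*(1 - o)/3)*E + o = E*o²*(1 - o)/3 + o = o + E*o²*(1 - o)/3)
X(R) = -90 (X(R) = -4 + (-72 - 1*14) = -4 + (-72 - 14) = -4 - 86 = -90)
-19678/(559*53) + X(C(1, 8))/(-258) = -19678/(559*53) - 90/(-258) = -19678/29627 - 90*(-1/258) = -19678*1/29627 + 15/43 = -19678/29627 + 15/43 = -9343/29627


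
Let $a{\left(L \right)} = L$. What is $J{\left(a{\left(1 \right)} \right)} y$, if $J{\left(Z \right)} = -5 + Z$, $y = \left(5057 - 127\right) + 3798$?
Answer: $-34912$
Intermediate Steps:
$y = 8728$ ($y = 4930 + 3798 = 8728$)
$J{\left(a{\left(1 \right)} \right)} y = \left(-5 + 1\right) 8728 = \left(-4\right) 8728 = -34912$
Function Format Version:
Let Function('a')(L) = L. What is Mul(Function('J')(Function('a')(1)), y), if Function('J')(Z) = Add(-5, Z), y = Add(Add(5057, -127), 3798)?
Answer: -34912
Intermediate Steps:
y = 8728 (y = Add(4930, 3798) = 8728)
Mul(Function('J')(Function('a')(1)), y) = Mul(Add(-5, 1), 8728) = Mul(-4, 8728) = -34912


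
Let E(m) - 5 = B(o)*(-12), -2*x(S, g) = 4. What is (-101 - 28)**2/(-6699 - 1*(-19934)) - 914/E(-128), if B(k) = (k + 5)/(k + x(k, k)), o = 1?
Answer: -10815433/1019095 ≈ -10.613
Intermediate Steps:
x(S, g) = -2 (x(S, g) = -1/2*4 = -2)
B(k) = (5 + k)/(-2 + k) (B(k) = (k + 5)/(k - 2) = (5 + k)/(-2 + k))
E(m) = 77 (E(m) = 5 + ((5 + 1)/(-2 + 1))*(-12) = 5 + (6/(-1))*(-12) = 5 - 1*6*(-12) = 5 - 6*(-12) = 5 + 72 = 77)
(-101 - 28)**2/(-6699 - 1*(-19934)) - 914/E(-128) = (-101 - 28)**2/(-6699 - 1*(-19934)) - 914/77 = (-129)**2/(-6699 + 19934) - 914*1/77 = 16641/13235 - 914/77 = -10815433/1019095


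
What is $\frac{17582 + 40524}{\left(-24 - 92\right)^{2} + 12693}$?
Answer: $\frac{58106}{26149} \approx 2.2221$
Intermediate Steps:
$\frac{17582 + 40524}{\left(-24 - 92\right)^{2} + 12693} = \frac{58106}{\left(-116\right)^{2} + 12693} = \frac{58106}{13456 + 12693} = \frac{58106}{26149}$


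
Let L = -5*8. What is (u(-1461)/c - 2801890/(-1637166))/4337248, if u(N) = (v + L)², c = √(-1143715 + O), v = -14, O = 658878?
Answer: 1400945/3550397479584 - 729*I*√484837/525714577144 ≈ 3.9459e-7 - 9.6555e-7*I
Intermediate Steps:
c = I*√484837 (c = √(-1143715 + 658878) = √(-484837) = I*√484837 ≈ 696.3*I)
L = -40
u(N) = 2916 (u(N) = (-14 - 40)² = (-54)² = 2916)
(u(-1461)/c - 2801890/(-1637166))/4337248 = (2916/((I*√484837)) - 2801890/(-1637166))/4337248 = (2916*(-I*√484837/484837) - 2801890*(-1/1637166))*(1/4337248) = (-2916*I*√484837/484837 + 1400945/818583)*(1/4337248) = (1400945/818583 - 2916*I*√484837/484837)*(1/4337248) = 1400945/3550397479584 - 729*I*√484837/525714577144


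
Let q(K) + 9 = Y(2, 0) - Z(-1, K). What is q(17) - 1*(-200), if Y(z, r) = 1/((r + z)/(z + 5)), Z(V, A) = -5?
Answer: 399/2 ≈ 199.50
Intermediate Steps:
Y(z, r) = (5 + z)/(r + z) (Y(z, r) = 1/((r + z)/(5 + z)) = (5 + z)/(r + z))
q(K) = -1/2 (q(K) = -9 + ((5 + 2)/(0 + 2) - 1*(-5)) = -9 + (7/2 + 5) = -9 + 17/2 = -1/2)
q(17) - 1*(-200) = -1/2 - 1*(-200) = -1/2 + 200 = 399/2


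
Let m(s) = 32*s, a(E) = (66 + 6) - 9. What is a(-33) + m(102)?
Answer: 3327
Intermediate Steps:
a(E) = 63 (a(E) = 72 - 9 = 63)
a(-33) + m(102) = 63 + 32*102 = 63 + 3264 = 3327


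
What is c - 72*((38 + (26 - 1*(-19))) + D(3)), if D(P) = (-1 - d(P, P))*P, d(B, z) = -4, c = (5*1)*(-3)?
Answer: -6639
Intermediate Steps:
c = -15 (c = 5*(-3) = -15)
D(P) = 3*P (D(P) = (-1 - 1*(-4))*P = (-1 + 4)*P = 3*P)
c - 72*((38 + (26 - 1*(-19))) + D(3)) = -15 - 72*((38 + (26 - 1*(-19))) + 3*3) = -15 - 72*((38 + (26 + 19)) + 9) = -15 - 72*((38 + 45) + 9) = -15 - 72*(83 + 9) = -15 - 72*92 = -15 - 6624 = -6639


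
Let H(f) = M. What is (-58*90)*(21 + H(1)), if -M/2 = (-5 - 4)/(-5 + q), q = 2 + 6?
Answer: -140940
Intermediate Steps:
q = 8
M = 6 (M = -2*(-5 - 4)/(-5 + 8) = -(-18)/3 = -2*(-3) = 6)
H(f) = 6
(-58*90)*(21 + H(1)) = (-58*90)*(21 + 6) = -5220*27 = -140940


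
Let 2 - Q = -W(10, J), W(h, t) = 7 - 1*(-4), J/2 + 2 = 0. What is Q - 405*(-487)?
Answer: 197248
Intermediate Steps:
J = -4 (J = -4 + 2*0 = -4 + 0 = -4)
W(h, t) = 11 (W(h, t) = 7 + 4 = 11)
Q = 13 (Q = 2 - (-1)*11 = 2 - 1*(-11) = 2 + 11 = 13)
Q - 405*(-487) = 13 - 405*(-487) = 13 + 197235 = 197248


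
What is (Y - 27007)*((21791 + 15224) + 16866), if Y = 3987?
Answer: -1240340620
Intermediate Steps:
(Y - 27007)*((21791 + 15224) + 16866) = (3987 - 27007)*((21791 + 15224) + 16866) = -23020*(37015 + 16866) = -23020*53881 = -1240340620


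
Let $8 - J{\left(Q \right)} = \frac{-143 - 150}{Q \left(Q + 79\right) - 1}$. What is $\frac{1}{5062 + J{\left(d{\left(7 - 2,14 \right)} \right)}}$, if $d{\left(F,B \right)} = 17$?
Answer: $\frac{1631}{8269463} \approx 0.00019723$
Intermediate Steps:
$J{\left(Q \right)} = 8 + \frac{293}{-1 + Q \left(79 + Q\right)}$ ($J{\left(Q \right)} = 8 - \frac{-143 - 150}{Q \left(Q + 79\right) - 1} = 8 - - \frac{293}{Q \left(79 + Q\right) - 1} = 8 - - \frac{293}{-1 + Q \left(79 + Q\right)} = 8 + \frac{293}{-1 + Q \left(79 + Q\right)}$)
$\frac{1}{5062 + J{\left(d{\left(7 - 2,14 \right)} \right)}} = \frac{1}{5062 + \frac{285 + 8 \cdot 17^{2} + 632 \cdot 17}{-1 + 17^{2} + 79 \cdot 17}} = \frac{1}{5062 + \frac{285 + 8 \cdot 289 + 10744}{-1 + 289 + 1343}} = \frac{1}{5062 + \frac{285 + 2312 + 10744}{1631}} = \frac{1}{5062 + \frac{1}{1631} \cdot 13341} = \frac{1}{5062 + \frac{13341}{1631}} = \frac{1}{\frac{8269463}{1631}} = \frac{1631}{8269463}$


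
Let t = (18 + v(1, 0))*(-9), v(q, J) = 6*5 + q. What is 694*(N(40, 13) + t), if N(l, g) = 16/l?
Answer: -1528882/5 ≈ -3.0578e+5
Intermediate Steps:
v(q, J) = 30 + q
t = -441 (t = (18 + (30 + 1))*(-9) = (18 + 31)*(-9) = 49*(-9) = -441)
694*(N(40, 13) + t) = 694*(16/40 - 441) = 694*(16*(1/40) - 441) = 694*(⅖ - 441) = 694*(-2203/5) = -1528882/5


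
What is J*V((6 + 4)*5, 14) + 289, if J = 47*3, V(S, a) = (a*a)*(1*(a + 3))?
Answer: 470101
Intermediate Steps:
V(S, a) = a²*(3 + a) (V(S, a) = a²*(1*(3 + a)) = a²*(3 + a))
J = 141
J*V((6 + 4)*5, 14) + 289 = 141*(14²*(3 + 14)) + 289 = 141*(196*17) + 289 = 141*3332 + 289 = 469812 + 289 = 470101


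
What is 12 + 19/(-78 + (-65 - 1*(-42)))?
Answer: 1193/101 ≈ 11.812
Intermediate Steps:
12 + 19/(-78 + (-65 - 1*(-42))) = 12 + 19/(-78 + (-65 + 42)) = 12 + 19/(-78 - 23) = 12 + 19/(-101) = 12 - 1/101*19 = 12 - 19/101 = 1193/101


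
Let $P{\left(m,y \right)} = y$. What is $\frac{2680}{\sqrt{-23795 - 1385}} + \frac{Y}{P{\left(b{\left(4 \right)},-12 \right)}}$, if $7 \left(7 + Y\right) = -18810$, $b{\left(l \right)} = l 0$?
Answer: $\frac{18859}{84} - \frac{268 i \sqrt{6295}}{1259} \approx 224.51 - 16.889 i$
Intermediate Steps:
$b{\left(l \right)} = 0$
$Y = - \frac{18859}{7}$ ($Y = -7 + \frac{1}{7} \left(-18810\right) = -7 - \frac{18810}{7} = - \frac{18859}{7} \approx -2694.1$)
$\frac{2680}{\sqrt{-23795 - 1385}} + \frac{Y}{P{\left(b{\left(4 \right)},-12 \right)}} = \frac{2680}{\sqrt{-23795 - 1385}} - \frac{18859}{7 \left(-12\right)} = \frac{2680}{\sqrt{-25180}} - - \frac{18859}{84} = \frac{2680}{2 i \sqrt{6295}} + \frac{18859}{84} = 2680 \left(- \frac{i \sqrt{6295}}{12590}\right) + \frac{18859}{84} = - \frac{268 i \sqrt{6295}}{1259} + \frac{18859}{84} = \frac{18859}{84} - \frac{268 i \sqrt{6295}}{1259}$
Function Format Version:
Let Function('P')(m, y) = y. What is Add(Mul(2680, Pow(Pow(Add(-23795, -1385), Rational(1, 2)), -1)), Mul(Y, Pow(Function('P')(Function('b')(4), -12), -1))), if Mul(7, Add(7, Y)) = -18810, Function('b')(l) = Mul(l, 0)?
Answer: Add(Rational(18859, 84), Mul(Rational(-268, 1259), I, Pow(6295, Rational(1, 2)))) ≈ Add(224.51, Mul(-16.889, I))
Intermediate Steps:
Function('b')(l) = 0
Y = Rational(-18859, 7) (Y = Add(-7, Mul(Rational(1, 7), -18810)) = Add(-7, Rational(-18810, 7)) = Rational(-18859, 7) ≈ -2694.1)
Add(Mul(2680, Pow(Pow(Add(-23795, -1385), Rational(1, 2)), -1)), Mul(Y, Pow(Function('P')(Function('b')(4), -12), -1))) = Add(Mul(2680, Pow(Pow(Add(-23795, -1385), Rational(1, 2)), -1)), Mul(Rational(-18859, 7), Pow(-12, -1))) = Add(Mul(2680, Pow(Pow(-25180, Rational(1, 2)), -1)), Mul(Rational(-18859, 7), Rational(-1, 12))) = Add(Mul(2680, Pow(Mul(2, I, Pow(6295, Rational(1, 2))), -1)), Rational(18859, 84)) = Add(Mul(2680, Mul(Rational(-1, 12590), I, Pow(6295, Rational(1, 2)))), Rational(18859, 84)) = Add(Mul(Rational(-268, 1259), I, Pow(6295, Rational(1, 2))), Rational(18859, 84)) = Add(Rational(18859, 84), Mul(Rational(-268, 1259), I, Pow(6295, Rational(1, 2))))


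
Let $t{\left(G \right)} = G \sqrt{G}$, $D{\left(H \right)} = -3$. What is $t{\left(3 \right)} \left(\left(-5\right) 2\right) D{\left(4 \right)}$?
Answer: $90 \sqrt{3} \approx 155.88$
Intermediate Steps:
$t{\left(G \right)} = G^{\frac{3}{2}}$
$t{\left(3 \right)} \left(\left(-5\right) 2\right) D{\left(4 \right)} = 3^{\frac{3}{2}} \left(\left(-5\right) 2\right) \left(-3\right) = 3 \sqrt{3} \left(-10\right) \left(-3\right) = - 30 \sqrt{3} \left(-3\right) = 90 \sqrt{3}$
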